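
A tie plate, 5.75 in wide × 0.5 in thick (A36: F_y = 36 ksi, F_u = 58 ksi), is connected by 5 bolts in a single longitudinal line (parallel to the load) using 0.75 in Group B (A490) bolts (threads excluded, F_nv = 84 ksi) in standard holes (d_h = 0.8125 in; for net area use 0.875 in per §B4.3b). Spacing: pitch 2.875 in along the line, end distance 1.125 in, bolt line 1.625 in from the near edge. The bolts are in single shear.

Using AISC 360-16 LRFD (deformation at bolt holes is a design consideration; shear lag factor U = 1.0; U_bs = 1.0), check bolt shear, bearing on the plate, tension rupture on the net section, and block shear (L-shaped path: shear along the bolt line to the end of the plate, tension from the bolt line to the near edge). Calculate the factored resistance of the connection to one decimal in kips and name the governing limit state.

106.0 kips (net-section rupture governs)

Bolt shear: A_b = π(0.75)²/4 = 0.44179 in². φR_n = 0.75 × 84 × 0.44179 × 5 × 1 = 139.2 kips.
Bearing (0.5 in plate, F_u = 58 ksi): end bolts L_c = 1.125 − 0.8125/2 = 0.71875, R_n = min(1.2×0.71875×0.5×58, 2.4×0.75×0.5×58) = 25.013 kips/bolt; interior L_c = 2.875 − 0.8125 = 2.0625, R_n = 52.2 kips/bolt. φR_n = 0.75 × (1×25.013 + 4×52.2) = 175.4 kips.
Tension rupture (net): A_n = (5.75 − 1×0.875)×0.5 = 2.4375 in² (U = 1.0, A_e = A_n). φR_n = 0.75 × 58 × 2.4375 = 106.0 kips.
Block shear: shear path 1×[1.125+4×2.875] = 1×12.625 in, A_gv = 6.3125, A_nv = 1×(12.625 − 4.5×0.875)×0.5 = 4.3438 in²; tension to near edge: (1.625 − 0.5×0.875)×0.5 = 0.59375 in². R_n = min(0.6×58×4.3438, 0.6×36×6.3125) + 1.0×58×0.59375 = min(151.16, 136.35) + 34.438 = 170.79 kips. φR_n = 0.75 × 170.79 = 128.1 kips.
Governing: min(139.2, 175.4, 106.0, 128.1) = 106.0 kips → net-section rupture.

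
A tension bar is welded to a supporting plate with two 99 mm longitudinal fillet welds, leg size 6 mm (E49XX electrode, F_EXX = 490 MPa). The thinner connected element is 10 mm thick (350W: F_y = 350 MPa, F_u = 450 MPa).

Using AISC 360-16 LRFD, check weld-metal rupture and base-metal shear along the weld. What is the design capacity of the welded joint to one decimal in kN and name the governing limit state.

Weld metal: throat = 0.707×6 = 4.242 mm, L = 2×99 = 198 mm. φR_n = 0.75 × 0.6 × 490 × 4.242 × 198 = 185.2 kN.
Base metal shear (10 mm plate): yield φR_n = 1.0×0.6×350×10×198 = 415.8 kN; rupture φR_n = 0.75×0.6×450×10×198 = 401.0 kN; take 401.0 kN (rupture).
Governing: min(185.2, 401.0) = 185.2 kN → weld metal.

185.2 kN (weld metal governs)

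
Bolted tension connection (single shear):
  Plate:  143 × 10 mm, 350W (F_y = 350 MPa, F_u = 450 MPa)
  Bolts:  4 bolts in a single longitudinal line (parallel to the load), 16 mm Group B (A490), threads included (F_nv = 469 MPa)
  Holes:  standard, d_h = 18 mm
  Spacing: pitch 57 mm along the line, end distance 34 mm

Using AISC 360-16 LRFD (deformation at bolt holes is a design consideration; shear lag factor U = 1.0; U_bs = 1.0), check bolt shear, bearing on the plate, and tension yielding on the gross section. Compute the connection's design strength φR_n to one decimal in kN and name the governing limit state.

282.9 kN (bolt shear governs)

Bolt shear: A_b = π(16)²/4 = 201.06 mm². φR_n = 0.75 × 469 × 201.06 × 4 × 1 = 282.9 kN.
Bearing (10 mm plate, F_u = 450 MPa): end bolts L_c = 34 − 18/2 = 25, R_n = min(1.2×25×10×450, 2.4×16×10×450) = 135 kN/bolt; interior L_c = 57 − 18 = 39, R_n = 172.8 kN/bolt. φR_n = 0.75 × (1×135 + 3×172.8) = 490.1 kN.
Tension yield (gross): A_g = 143×10 = 1430 mm². φR_n = 0.90 × 350 × 1430 = 450.5 kN.
Governing: min(282.9, 490.1, 450.5) = 282.9 kN → bolt shear.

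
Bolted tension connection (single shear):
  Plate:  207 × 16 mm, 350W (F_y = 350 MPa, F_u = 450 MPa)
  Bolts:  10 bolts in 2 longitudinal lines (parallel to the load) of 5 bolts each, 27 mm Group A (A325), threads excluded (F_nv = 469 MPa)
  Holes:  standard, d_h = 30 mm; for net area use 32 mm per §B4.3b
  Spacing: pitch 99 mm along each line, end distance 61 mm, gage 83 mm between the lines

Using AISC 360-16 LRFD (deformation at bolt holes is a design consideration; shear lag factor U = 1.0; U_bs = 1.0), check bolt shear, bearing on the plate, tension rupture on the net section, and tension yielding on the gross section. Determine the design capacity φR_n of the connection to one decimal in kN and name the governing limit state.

772.2 kN (net-section rupture governs)

Bolt shear: A_b = π(27)²/4 = 572.56 mm². φR_n = 0.75 × 469 × 572.56 × 10 × 1 = 2014.0 kN.
Bearing (16 mm plate, F_u = 450 MPa): end bolts L_c = 61 − 30/2 = 46, R_n = min(1.2×46×16×450, 2.4×27×16×450) = 397.44 kN/bolt; interior L_c = 99 − 30 = 69, R_n = 466.56 kN/bolt. φR_n = 0.75 × (2×397.44 + 8×466.56) = 3395.5 kN.
Tension rupture (net): A_n = (207 − 2×32)×16 = 2288 mm² (U = 1.0, A_e = A_n). φR_n = 0.75 × 450 × 2288 = 772.2 kN.
Tension yield (gross): A_g = 207×16 = 3312 mm². φR_n = 0.90 × 350 × 3312 = 1043.3 kN.
Governing: min(2014.0, 3395.5, 772.2, 1043.3) = 772.2 kN → net-section rupture.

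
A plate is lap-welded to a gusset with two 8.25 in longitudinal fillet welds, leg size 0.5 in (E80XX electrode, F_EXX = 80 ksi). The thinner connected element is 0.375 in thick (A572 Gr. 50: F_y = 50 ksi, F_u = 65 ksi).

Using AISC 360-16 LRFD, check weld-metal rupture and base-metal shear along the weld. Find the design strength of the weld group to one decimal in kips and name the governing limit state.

Weld metal: throat = 0.707×0.5 = 0.3535 in, L = 2×8.25 = 16.5 in. φR_n = 0.75 × 0.6 × 80 × 0.3535 × 16.5 = 210.0 kips.
Base metal shear (0.375 in plate): yield φR_n = 1.0×0.6×50×0.375×16.5 = 185.6 kips; rupture φR_n = 0.75×0.6×65×0.375×16.5 = 181.0 kips; take 181.0 kips (rupture).
Governing: min(210.0, 181.0) = 181.0 kips → base-metal shear.

181.0 kips (base-metal shear governs)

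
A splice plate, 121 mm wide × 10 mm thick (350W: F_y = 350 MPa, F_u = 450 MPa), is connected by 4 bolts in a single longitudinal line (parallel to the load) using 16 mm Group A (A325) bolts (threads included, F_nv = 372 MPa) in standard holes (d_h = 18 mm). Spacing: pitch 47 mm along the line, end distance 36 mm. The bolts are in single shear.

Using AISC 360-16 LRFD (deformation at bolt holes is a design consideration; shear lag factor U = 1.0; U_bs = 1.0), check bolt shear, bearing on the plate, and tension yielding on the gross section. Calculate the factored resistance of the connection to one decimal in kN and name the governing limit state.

224.4 kN (bolt shear governs)

Bolt shear: A_b = π(16)²/4 = 201.06 mm². φR_n = 0.75 × 372 × 201.06 × 4 × 1 = 224.4 kN.
Bearing (10 mm plate, F_u = 450 MPa): end bolts L_c = 36 − 18/2 = 27, R_n = min(1.2×27×10×450, 2.4×16×10×450) = 145.8 kN/bolt; interior L_c = 47 − 18 = 29, R_n = 156.6 kN/bolt. φR_n = 0.75 × (1×145.8 + 3×156.6) = 461.7 kN.
Tension yield (gross): A_g = 121×10 = 1210 mm². φR_n = 0.90 × 350 × 1210 = 381.2 kN.
Governing: min(224.4, 461.7, 381.2) = 224.4 kN → bolt shear.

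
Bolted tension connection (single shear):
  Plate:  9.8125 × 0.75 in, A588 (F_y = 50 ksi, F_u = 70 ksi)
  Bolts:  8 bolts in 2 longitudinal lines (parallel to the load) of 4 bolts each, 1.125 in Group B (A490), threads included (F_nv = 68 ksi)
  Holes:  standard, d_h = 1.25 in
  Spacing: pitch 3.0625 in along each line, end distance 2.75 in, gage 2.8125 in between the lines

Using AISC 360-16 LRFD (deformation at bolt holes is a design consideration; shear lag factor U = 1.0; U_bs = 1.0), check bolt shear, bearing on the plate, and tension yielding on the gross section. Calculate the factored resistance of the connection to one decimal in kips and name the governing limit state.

Bolt shear: A_b = π(1.125)²/4 = 0.99402 in². φR_n = 0.75 × 68 × 0.99402 × 8 × 1 = 405.6 kips.
Bearing (0.75 in plate, F_u = 70 ksi): end bolts L_c = 2.75 − 1.25/2 = 2.125, R_n = min(1.2×2.125×0.75×70, 2.4×1.125×0.75×70) = 133.88 kips/bolt; interior L_c = 3.0625 − 1.25 = 1.8125, R_n = 114.19 kips/bolt. φR_n = 0.75 × (2×133.88 + 6×114.19) = 714.7 kips.
Tension yield (gross): A_g = 9.8125×0.75 = 7.3594 in². φR_n = 0.90 × 50 × 7.3594 = 331.2 kips.
Governing: min(405.6, 714.7, 331.2) = 331.2 kips → gross-section yield.

331.2 kips (gross-section yield governs)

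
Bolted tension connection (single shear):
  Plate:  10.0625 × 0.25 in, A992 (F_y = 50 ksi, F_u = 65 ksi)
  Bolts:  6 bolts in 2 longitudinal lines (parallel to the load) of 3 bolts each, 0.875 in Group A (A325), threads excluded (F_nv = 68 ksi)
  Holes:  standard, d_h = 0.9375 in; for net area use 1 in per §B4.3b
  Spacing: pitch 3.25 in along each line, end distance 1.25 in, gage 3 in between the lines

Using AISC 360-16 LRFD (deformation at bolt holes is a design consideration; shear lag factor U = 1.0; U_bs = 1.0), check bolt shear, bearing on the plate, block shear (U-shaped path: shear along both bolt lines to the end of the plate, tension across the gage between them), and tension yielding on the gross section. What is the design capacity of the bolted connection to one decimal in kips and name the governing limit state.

Bolt shear: A_b = π(0.875)²/4 = 0.60132 in². φR_n = 0.75 × 68 × 0.60132 × 6 × 1 = 184.0 kips.
Bearing (0.25 in plate, F_u = 65 ksi): end bolts L_c = 1.25 − 0.9375/2 = 0.78125, R_n = min(1.2×0.78125×0.25×65, 2.4×0.875×0.25×65) = 15.234 kips/bolt; interior L_c = 3.25 − 0.9375 = 2.3125, R_n = 34.125 kips/bolt. φR_n = 0.75 × (2×15.234 + 4×34.125) = 125.2 kips.
Block shear: shear path 2×[1.25+2×3.25] = 2×7.75 in, A_gv = 3.875, A_nv = 2×(7.75 − 2.5×1)×0.25 = 2.625 in²; tension across gage: (3 − 1×1)×0.25 = 0.5 in². R_n = min(0.6×65×2.625, 0.6×50×3.875) + 1.0×65×0.5 = min(102.38, 116.25) + 32.5 = 134.88 kips. φR_n = 0.75 × 134.88 = 101.2 kips.
Tension yield (gross): A_g = 10.0625×0.25 = 2.5156 in². φR_n = 0.90 × 50 × 2.5156 = 113.2 kips.
Governing: min(184.0, 125.2, 101.2, 113.2) = 101.2 kips → block shear.

101.2 kips (block shear governs)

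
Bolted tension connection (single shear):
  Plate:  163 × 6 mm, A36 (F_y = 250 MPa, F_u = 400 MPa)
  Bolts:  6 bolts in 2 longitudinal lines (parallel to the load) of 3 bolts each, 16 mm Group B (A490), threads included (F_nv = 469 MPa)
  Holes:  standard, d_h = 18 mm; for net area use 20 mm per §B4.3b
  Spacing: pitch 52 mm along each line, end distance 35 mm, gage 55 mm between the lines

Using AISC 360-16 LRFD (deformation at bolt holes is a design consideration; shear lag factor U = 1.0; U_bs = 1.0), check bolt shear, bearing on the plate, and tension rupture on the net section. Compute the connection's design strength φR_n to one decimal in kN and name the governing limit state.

Bolt shear: A_b = π(16)²/4 = 201.06 mm². φR_n = 0.75 × 469 × 201.06 × 6 × 1 = 424.3 kN.
Bearing (6 mm plate, F_u = 400 MPa): end bolts L_c = 35 − 18/2 = 26, R_n = min(1.2×26×6×400, 2.4×16×6×400) = 74.88 kN/bolt; interior L_c = 52 − 18 = 34, R_n = 92.16 kN/bolt. φR_n = 0.75 × (2×74.88 + 4×92.16) = 388.8 kN.
Tension rupture (net): A_n = (163 − 2×20)×6 = 738 mm² (U = 1.0, A_e = A_n). φR_n = 0.75 × 400 × 738 = 221.4 kN.
Governing: min(424.3, 388.8, 221.4) = 221.4 kN → net-section rupture.

221.4 kN (net-section rupture governs)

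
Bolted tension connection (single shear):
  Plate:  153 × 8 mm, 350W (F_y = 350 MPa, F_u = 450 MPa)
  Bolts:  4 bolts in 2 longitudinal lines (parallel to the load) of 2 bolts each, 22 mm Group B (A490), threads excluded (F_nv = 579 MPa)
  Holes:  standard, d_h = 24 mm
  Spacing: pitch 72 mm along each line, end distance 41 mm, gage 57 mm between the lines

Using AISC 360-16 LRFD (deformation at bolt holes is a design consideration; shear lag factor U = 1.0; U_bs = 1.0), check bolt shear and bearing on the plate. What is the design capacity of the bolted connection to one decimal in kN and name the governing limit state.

473.0 kN (bearing governs)

Bolt shear: A_b = π(22)²/4 = 380.13 mm². φR_n = 0.75 × 579 × 380.13 × 4 × 1 = 660.3 kN.
Bearing (8 mm plate, F_u = 450 MPa): end bolts L_c = 41 − 24/2 = 29, R_n = min(1.2×29×8×450, 2.4×22×8×450) = 125.28 kN/bolt; interior L_c = 72 − 24 = 48, R_n = 190.08 kN/bolt. φR_n = 0.75 × (2×125.28 + 2×190.08) = 473.0 kN.
Governing: min(660.3, 473.0) = 473.0 kN → bearing.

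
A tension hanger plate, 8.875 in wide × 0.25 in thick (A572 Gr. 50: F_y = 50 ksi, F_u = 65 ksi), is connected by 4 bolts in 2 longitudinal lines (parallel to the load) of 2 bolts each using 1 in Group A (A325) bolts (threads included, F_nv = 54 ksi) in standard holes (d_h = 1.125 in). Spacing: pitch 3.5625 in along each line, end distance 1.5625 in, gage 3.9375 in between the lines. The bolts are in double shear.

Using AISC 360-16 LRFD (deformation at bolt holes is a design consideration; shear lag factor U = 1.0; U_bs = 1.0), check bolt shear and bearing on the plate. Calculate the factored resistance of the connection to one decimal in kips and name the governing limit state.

Bolt shear: A_b = π(1)²/4 = 0.7854 in². φR_n = 0.75 × 54 × 0.7854 × 4 × 2 = 254.5 kips.
Bearing (0.25 in plate, F_u = 65 ksi): end bolts L_c = 1.5625 − 1.125/2 = 1, R_n = min(1.2×1×0.25×65, 2.4×1×0.25×65) = 19.5 kips/bolt; interior L_c = 3.5625 − 1.125 = 2.4375, R_n = 39 kips/bolt. φR_n = 0.75 × (2×19.5 + 2×39) = 87.8 kips.
Governing: min(254.5, 87.8) = 87.8 kips → bearing.

87.8 kips (bearing governs)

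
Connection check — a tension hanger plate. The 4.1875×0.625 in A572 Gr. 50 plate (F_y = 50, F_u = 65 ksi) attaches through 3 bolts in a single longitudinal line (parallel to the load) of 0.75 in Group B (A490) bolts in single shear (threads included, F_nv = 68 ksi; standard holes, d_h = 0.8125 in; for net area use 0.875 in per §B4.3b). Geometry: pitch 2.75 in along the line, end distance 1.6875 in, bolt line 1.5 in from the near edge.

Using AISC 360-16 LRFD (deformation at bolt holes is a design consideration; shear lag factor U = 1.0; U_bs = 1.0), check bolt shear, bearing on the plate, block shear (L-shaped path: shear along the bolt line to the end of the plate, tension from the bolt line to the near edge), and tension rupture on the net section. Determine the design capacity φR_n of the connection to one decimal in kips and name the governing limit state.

67.6 kips (bolt shear governs)

Bolt shear: A_b = π(0.75)²/4 = 0.44179 in². φR_n = 0.75 × 68 × 0.44179 × 3 × 1 = 67.6 kips.
Bearing (0.625 in plate, F_u = 65 ksi): end bolts L_c = 1.6875 − 0.8125/2 = 1.28125, R_n = min(1.2×1.28125×0.625×65, 2.4×0.75×0.625×65) = 62.461 kips/bolt; interior L_c = 2.75 − 0.8125 = 1.9375, R_n = 73.125 kips/bolt. φR_n = 0.75 × (1×62.461 + 2×73.125) = 156.5 kips.
Block shear: shear path 1×[1.6875+2×2.75] = 1×7.1875 in, A_gv = 4.4922, A_nv = 1×(7.1875 − 2.5×0.875)×0.625 = 3.125 in²; tension to near edge: (1.5 − 0.5×0.875)×0.625 = 0.66406 in². R_n = min(0.6×65×3.125, 0.6×50×4.4922) + 1.0×65×0.66406 = min(121.88, 134.77) + 43.164 = 165.04 kips. φR_n = 0.75 × 165.04 = 123.8 kips.
Tension rupture (net): A_n = (4.1875 − 1×0.875)×0.625 = 2.0703 in² (U = 1.0, A_e = A_n). φR_n = 0.75 × 65 × 2.0703 = 100.9 kips.
Governing: min(67.6, 156.5, 123.8, 100.9) = 67.6 kips → bolt shear.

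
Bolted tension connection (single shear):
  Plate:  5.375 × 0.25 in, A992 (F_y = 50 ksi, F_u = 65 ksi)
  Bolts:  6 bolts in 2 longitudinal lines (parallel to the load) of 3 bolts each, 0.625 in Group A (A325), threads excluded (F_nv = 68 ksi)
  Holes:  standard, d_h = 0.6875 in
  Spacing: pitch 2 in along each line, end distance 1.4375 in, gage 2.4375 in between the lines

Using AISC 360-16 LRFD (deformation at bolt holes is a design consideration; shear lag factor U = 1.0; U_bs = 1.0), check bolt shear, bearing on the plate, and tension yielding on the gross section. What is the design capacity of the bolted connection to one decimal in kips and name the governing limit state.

Bolt shear: A_b = π(0.625)²/4 = 0.3068 in². φR_n = 0.75 × 68 × 0.3068 × 6 × 1 = 93.9 kips.
Bearing (0.25 in plate, F_u = 65 ksi): end bolts L_c = 1.4375 − 0.6875/2 = 1.09375, R_n = min(1.2×1.09375×0.25×65, 2.4×0.625×0.25×65) = 21.328 kips/bolt; interior L_c = 2 − 0.6875 = 1.3125, R_n = 24.375 kips/bolt. φR_n = 0.75 × (2×21.328 + 4×24.375) = 105.1 kips.
Tension yield (gross): A_g = 5.375×0.25 = 1.3438 in². φR_n = 0.90 × 50 × 1.3438 = 60.5 kips.
Governing: min(93.9, 105.1, 60.5) = 60.5 kips → gross-section yield.

60.5 kips (gross-section yield governs)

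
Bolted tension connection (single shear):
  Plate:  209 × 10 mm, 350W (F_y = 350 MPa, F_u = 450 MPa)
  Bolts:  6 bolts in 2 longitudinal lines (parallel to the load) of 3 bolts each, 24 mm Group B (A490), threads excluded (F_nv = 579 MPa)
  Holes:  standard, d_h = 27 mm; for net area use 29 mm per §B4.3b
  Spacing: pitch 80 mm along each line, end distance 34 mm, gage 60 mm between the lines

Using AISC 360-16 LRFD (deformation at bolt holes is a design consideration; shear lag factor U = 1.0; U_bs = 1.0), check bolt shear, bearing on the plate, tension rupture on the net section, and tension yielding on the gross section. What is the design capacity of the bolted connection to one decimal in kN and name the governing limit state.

Bolt shear: A_b = π(24)²/4 = 452.39 mm². φR_n = 0.75 × 579 × 452.39 × 6 × 1 = 1178.7 kN.
Bearing (10 mm plate, F_u = 450 MPa): end bolts L_c = 34 − 27/2 = 20.5, R_n = min(1.2×20.5×10×450, 2.4×24×10×450) = 110.7 kN/bolt; interior L_c = 80 − 27 = 53, R_n = 259.2 kN/bolt. φR_n = 0.75 × (2×110.7 + 4×259.2) = 943.7 kN.
Tension rupture (net): A_n = (209 − 2×29)×10 = 1510 mm² (U = 1.0, A_e = A_n). φR_n = 0.75 × 450 × 1510 = 509.6 kN.
Tension yield (gross): A_g = 209×10 = 2090 mm². φR_n = 0.90 × 350 × 2090 = 658.4 kN.
Governing: min(1178.7, 943.7, 509.6, 658.4) = 509.6 kN → net-section rupture.

509.6 kN (net-section rupture governs)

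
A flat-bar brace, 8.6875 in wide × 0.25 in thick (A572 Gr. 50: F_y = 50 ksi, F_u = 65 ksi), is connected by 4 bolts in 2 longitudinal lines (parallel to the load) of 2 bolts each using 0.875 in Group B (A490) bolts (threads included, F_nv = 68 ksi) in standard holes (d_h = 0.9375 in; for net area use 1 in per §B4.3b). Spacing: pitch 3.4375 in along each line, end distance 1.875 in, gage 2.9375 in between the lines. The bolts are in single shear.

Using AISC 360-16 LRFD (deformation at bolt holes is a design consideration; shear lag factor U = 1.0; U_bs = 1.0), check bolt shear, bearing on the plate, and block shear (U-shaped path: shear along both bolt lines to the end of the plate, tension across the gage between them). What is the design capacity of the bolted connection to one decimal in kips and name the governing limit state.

79.4 kips (block shear governs)

Bolt shear: A_b = π(0.875)²/4 = 0.60132 in². φR_n = 0.75 × 68 × 0.60132 × 4 × 1 = 122.7 kips.
Bearing (0.25 in plate, F_u = 65 ksi): end bolts L_c = 1.875 − 0.9375/2 = 1.40625, R_n = min(1.2×1.40625×0.25×65, 2.4×0.875×0.25×65) = 27.422 kips/bolt; interior L_c = 3.4375 − 0.9375 = 2.5, R_n = 34.125 kips/bolt. φR_n = 0.75 × (2×27.422 + 2×34.125) = 92.3 kips.
Block shear: shear path 2×[1.875+1×3.4375] = 2×5.3125 in, A_gv = 2.6563, A_nv = 2×(5.3125 − 1.5×1)×0.25 = 1.9063 in²; tension across gage: (2.9375 − 1×1)×0.25 = 0.48438 in². R_n = min(0.6×65×1.9063, 0.6×50×2.6563) + 1.0×65×0.48438 = min(74.346, 79.689) + 31.485 = 105.83 kips. φR_n = 0.75 × 105.83 = 79.4 kips.
Governing: min(122.7, 92.3, 79.4) = 79.4 kips → block shear.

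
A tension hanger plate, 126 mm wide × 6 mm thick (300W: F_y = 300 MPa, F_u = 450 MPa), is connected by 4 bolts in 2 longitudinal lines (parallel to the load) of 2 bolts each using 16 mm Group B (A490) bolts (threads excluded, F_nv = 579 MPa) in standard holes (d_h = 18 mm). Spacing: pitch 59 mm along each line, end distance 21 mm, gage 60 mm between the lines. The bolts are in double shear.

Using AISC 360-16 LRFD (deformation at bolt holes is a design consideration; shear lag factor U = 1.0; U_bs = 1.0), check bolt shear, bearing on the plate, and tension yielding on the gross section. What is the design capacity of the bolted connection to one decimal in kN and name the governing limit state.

Bolt shear: A_b = π(16)²/4 = 201.06 mm². φR_n = 0.75 × 579 × 201.06 × 4 × 2 = 698.5 kN.
Bearing (6 mm plate, F_u = 450 MPa): end bolts L_c = 21 − 18/2 = 12, R_n = min(1.2×12×6×450, 2.4×16×6×450) = 38.88 kN/bolt; interior L_c = 59 − 18 = 41, R_n = 103.68 kN/bolt. φR_n = 0.75 × (2×38.88 + 2×103.68) = 213.8 kN.
Tension yield (gross): A_g = 126×6 = 756 mm². φR_n = 0.90 × 300 × 756 = 204.1 kN.
Governing: min(698.5, 213.8, 204.1) = 204.1 kN → gross-section yield.

204.1 kN (gross-section yield governs)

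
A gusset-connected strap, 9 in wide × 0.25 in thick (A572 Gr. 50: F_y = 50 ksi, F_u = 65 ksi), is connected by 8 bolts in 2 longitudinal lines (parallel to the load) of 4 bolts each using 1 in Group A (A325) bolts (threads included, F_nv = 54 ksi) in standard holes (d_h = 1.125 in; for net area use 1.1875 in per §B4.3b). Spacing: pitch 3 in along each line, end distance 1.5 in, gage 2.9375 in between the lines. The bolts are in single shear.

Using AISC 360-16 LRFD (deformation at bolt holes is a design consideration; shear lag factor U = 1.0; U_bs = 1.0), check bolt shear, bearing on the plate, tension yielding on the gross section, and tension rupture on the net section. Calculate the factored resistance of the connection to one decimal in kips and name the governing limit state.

Bolt shear: A_b = π(1)²/4 = 0.7854 in². φR_n = 0.75 × 54 × 0.7854 × 8 × 1 = 254.5 kips.
Bearing (0.25 in plate, F_u = 65 ksi): end bolts L_c = 1.5 − 1.125/2 = 0.9375, R_n = min(1.2×0.9375×0.25×65, 2.4×1×0.25×65) = 18.281 kips/bolt; interior L_c = 3 − 1.125 = 1.875, R_n = 36.563 kips/bolt. φR_n = 0.75 × (2×18.281 + 6×36.563) = 192.0 kips.
Tension yield (gross): A_g = 9×0.25 = 2.25 in². φR_n = 0.90 × 50 × 2.25 = 101.3 kips.
Tension rupture (net): A_n = (9 − 2×1.1875)×0.25 = 1.6563 in² (U = 1.0, A_e = A_n). φR_n = 0.75 × 65 × 1.6563 = 80.7 kips.
Governing: min(254.5, 192.0, 101.3, 80.7) = 80.7 kips → net-section rupture.

80.7 kips (net-section rupture governs)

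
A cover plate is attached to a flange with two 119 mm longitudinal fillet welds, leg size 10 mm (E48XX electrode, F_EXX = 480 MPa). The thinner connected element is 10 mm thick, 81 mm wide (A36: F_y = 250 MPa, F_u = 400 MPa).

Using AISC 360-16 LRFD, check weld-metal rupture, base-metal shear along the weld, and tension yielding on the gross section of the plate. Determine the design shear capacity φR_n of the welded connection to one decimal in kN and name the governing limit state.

182.3 kN (gross-section yield governs)

Weld metal: throat = 0.707×10 = 7.07 mm, L = 2×119 = 238 mm. φR_n = 0.75 × 0.6 × 480 × 7.07 × 238 = 363.5 kN.
Base metal shear (10 mm plate): yield φR_n = 1.0×0.6×250×10×238 = 357.0 kN; rupture φR_n = 0.75×0.6×400×10×238 = 428.4 kN; take 357.0 kN (yield).
Tension yield (gross): A_g = 81×10 = 810 mm². φR_n = 0.90 × 250 × 810 = 182.3 kN.
Governing: min(363.5, 357.0, 182.3) = 182.3 kN → gross-section yield.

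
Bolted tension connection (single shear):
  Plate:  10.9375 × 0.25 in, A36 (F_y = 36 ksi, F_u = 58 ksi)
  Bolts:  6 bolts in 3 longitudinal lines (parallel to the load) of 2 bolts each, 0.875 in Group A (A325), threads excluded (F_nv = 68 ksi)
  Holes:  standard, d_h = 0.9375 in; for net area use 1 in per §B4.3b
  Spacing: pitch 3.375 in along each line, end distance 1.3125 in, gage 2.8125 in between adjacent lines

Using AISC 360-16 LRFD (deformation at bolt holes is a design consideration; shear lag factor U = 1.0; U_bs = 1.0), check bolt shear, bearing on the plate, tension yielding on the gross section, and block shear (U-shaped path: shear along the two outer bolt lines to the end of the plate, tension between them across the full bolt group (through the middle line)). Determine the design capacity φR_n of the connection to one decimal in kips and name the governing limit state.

Bolt shear: A_b = π(0.875)²/4 = 0.60132 in². φR_n = 0.75 × 68 × 0.60132 × 6 × 1 = 184.0 kips.
Bearing (0.25 in plate, F_u = 58 ksi): end bolts L_c = 1.3125 − 0.9375/2 = 0.84375, R_n = min(1.2×0.84375×0.25×58, 2.4×0.875×0.25×58) = 14.681 kips/bolt; interior L_c = 3.375 − 0.9375 = 2.4375, R_n = 30.45 kips/bolt. φR_n = 0.75 × (3×14.681 + 3×30.45) = 101.5 kips.
Tension yield (gross): A_g = 10.9375×0.25 = 2.7344 in². φR_n = 0.90 × 36 × 2.7344 = 88.6 kips.
Block shear: shear path 2×[1.3125+1×3.375] = 2×4.6875 in, A_gv = 2.3438, A_nv = 2×(4.6875 − 1.5×1)×0.25 = 1.5938 in²; tension across gage: (5.625 − 2×1)×0.25 = 0.90625 in². R_n = min(0.6×58×1.5938, 0.6×36×2.3438) + 1.0×58×0.90625 = min(55.464, 50.626) + 52.563 = 103.19 kips. φR_n = 0.75 × 103.19 = 77.4 kips.
Governing: min(184.0, 101.5, 88.6, 77.4) = 77.4 kips → block shear.

77.4 kips (block shear governs)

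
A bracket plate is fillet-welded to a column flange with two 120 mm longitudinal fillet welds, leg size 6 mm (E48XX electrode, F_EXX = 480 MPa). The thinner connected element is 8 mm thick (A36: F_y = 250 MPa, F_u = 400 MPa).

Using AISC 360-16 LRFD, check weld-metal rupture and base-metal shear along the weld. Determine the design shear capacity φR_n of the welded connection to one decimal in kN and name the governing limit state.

Weld metal: throat = 0.707×6 = 4.242 mm, L = 2×120 = 240 mm. φR_n = 0.75 × 0.6 × 480 × 4.242 × 240 = 219.9 kN.
Base metal shear (8 mm plate): yield φR_n = 1.0×0.6×250×8×240 = 288.0 kN; rupture φR_n = 0.75×0.6×400×8×240 = 345.6 kN; take 288.0 kN (yield).
Governing: min(219.9, 288.0) = 219.9 kN → weld metal.

219.9 kN (weld metal governs)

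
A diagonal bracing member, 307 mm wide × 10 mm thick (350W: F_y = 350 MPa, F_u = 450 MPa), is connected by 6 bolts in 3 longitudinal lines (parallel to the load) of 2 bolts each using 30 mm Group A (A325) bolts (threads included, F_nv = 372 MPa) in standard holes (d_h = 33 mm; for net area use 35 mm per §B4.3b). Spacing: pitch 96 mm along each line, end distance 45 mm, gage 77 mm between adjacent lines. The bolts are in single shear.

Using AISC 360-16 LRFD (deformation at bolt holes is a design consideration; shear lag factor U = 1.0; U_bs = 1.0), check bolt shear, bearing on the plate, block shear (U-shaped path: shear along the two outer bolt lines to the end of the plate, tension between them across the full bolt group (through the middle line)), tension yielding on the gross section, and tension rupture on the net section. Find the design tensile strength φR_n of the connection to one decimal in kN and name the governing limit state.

641.9 kN (block shear governs)

Bolt shear: A_b = π(30)²/4 = 706.86 mm². φR_n = 0.75 × 372 × 706.86 × 6 × 1 = 1183.3 kN.
Bearing (10 mm plate, F_u = 450 MPa): end bolts L_c = 45 − 33/2 = 28.5, R_n = min(1.2×28.5×10×450, 2.4×30×10×450) = 153.9 kN/bolt; interior L_c = 96 − 33 = 63, R_n = 324 kN/bolt. φR_n = 0.75 × (3×153.9 + 3×324) = 1075.3 kN.
Block shear: shear path 2×[45+1×96] = 2×141 mm, A_gv = 2820, A_nv = 2×(141 − 1.5×35)×10 = 1770 mm²; tension across gage: (154 − 2×35)×10 = 840 mm². R_n = min(0.6×450×1770, 0.6×350×2820) + 1.0×450×840 = min(477.9, 592.2) + 378 = 855.9 kN. φR_n = 0.75 × 855.9 = 641.9 kN.
Tension yield (gross): A_g = 307×10 = 3070 mm². φR_n = 0.90 × 350 × 3070 = 967.1 kN.
Tension rupture (net): A_n = (307 − 3×35)×10 = 2020 mm² (U = 1.0, A_e = A_n). φR_n = 0.75 × 450 × 2020 = 681.8 kN.
Governing: min(1183.3, 1075.3, 641.9, 967.1, 681.8) = 641.9 kN → block shear.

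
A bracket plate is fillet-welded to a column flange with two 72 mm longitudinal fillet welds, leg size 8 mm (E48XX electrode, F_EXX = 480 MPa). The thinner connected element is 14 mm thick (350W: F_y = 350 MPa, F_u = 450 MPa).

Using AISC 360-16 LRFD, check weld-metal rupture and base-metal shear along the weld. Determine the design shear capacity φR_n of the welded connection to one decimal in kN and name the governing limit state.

175.9 kN (weld metal governs)

Weld metal: throat = 0.707×8 = 5.656 mm, L = 2×72 = 144 mm. φR_n = 0.75 × 0.6 × 480 × 5.656 × 144 = 175.9 kN.
Base metal shear (14 mm plate): yield φR_n = 1.0×0.6×350×14×144 = 423.4 kN; rupture φR_n = 0.75×0.6×450×14×144 = 408.2 kN; take 408.2 kN (rupture).
Governing: min(175.9, 408.2) = 175.9 kN → weld metal.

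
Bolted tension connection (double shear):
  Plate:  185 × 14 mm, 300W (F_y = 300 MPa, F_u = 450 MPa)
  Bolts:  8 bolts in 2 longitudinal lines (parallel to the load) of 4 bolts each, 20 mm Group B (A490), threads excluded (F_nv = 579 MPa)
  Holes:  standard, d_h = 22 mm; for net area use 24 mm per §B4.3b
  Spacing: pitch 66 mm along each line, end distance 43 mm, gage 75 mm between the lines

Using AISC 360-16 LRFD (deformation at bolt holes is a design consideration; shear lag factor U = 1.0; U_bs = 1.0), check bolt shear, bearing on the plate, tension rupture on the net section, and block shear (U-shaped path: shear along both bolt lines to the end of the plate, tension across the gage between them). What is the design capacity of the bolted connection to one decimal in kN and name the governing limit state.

647.3 kN (net-section rupture governs)

Bolt shear: A_b = π(20)²/4 = 314.16 mm². φR_n = 0.75 × 579 × 314.16 × 8 × 2 = 2182.8 kN.
Bearing (14 mm plate, F_u = 450 MPa): end bolts L_c = 43 − 22/2 = 32, R_n = min(1.2×32×14×450, 2.4×20×14×450) = 241.92 kN/bolt; interior L_c = 66 − 22 = 44, R_n = 302.4 kN/bolt. φR_n = 0.75 × (2×241.92 + 6×302.4) = 1723.7 kN.
Tension rupture (net): A_n = (185 − 2×24)×14 = 1918 mm² (U = 1.0, A_e = A_n). φR_n = 0.75 × 450 × 1918 = 647.3 kN.
Block shear: shear path 2×[43+3×66] = 2×241 mm, A_gv = 6748, A_nv = 2×(241 − 3.5×24)×14 = 4396 mm²; tension across gage: (75 − 1×24)×14 = 714 mm². R_n = min(0.6×450×4396, 0.6×300×6748) + 1.0×450×714 = min(1186.9, 1214.6) + 321.3 = 1508.2 kN. φR_n = 0.75 × 1508.2 = 1131.2 kN.
Governing: min(2182.8, 1723.7, 647.3, 1131.2) = 647.3 kN → net-section rupture.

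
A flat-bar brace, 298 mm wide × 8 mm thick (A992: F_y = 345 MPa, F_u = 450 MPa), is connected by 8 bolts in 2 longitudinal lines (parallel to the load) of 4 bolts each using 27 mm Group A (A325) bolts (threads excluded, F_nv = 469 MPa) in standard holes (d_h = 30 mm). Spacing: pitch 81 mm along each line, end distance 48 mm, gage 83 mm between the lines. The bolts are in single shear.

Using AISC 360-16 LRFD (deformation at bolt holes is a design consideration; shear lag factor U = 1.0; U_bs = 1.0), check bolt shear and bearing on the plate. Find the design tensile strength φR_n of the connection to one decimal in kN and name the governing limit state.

Bolt shear: A_b = π(27)²/4 = 572.56 mm². φR_n = 0.75 × 469 × 572.56 × 8 × 1 = 1611.2 kN.
Bearing (8 mm plate, F_u = 450 MPa): end bolts L_c = 48 − 30/2 = 33, R_n = min(1.2×33×8×450, 2.4×27×8×450) = 142.56 kN/bolt; interior L_c = 81 − 30 = 51, R_n = 220.32 kN/bolt. φR_n = 0.75 × (2×142.56 + 6×220.32) = 1205.3 kN.
Governing: min(1611.2, 1205.3) = 1205.3 kN → bearing.

1205.3 kN (bearing governs)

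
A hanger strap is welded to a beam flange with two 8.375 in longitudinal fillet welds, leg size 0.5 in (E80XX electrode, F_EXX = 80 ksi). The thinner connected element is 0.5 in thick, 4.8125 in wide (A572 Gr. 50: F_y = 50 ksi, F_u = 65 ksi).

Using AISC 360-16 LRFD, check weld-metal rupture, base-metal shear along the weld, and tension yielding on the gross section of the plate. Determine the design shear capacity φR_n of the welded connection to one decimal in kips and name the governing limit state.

Weld metal: throat = 0.707×0.5 = 0.3535 in, L = 2×8.375 = 16.75 in. φR_n = 0.75 × 0.6 × 80 × 0.3535 × 16.75 = 213.2 kips.
Base metal shear (0.5 in plate): yield φR_n = 1.0×0.6×50×0.5×16.75 = 251.3 kips; rupture φR_n = 0.75×0.6×65×0.5×16.75 = 245.0 kips; take 245.0 kips (rupture).
Tension yield (gross): A_g = 4.8125×0.5 = 2.4063 in². φR_n = 0.90 × 50 × 2.4063 = 108.3 kips.
Governing: min(213.2, 245.0, 108.3) = 108.3 kips → gross-section yield.

108.3 kips (gross-section yield governs)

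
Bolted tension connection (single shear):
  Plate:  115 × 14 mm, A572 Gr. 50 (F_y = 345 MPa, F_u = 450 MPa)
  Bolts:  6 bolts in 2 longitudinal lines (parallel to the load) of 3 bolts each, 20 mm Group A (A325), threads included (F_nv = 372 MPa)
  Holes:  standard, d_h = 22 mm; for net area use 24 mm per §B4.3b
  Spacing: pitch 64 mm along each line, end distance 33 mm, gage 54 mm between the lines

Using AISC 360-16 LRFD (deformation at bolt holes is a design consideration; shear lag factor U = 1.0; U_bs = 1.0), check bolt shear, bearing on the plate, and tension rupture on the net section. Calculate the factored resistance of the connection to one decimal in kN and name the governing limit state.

Bolt shear: A_b = π(20)²/4 = 314.16 mm². φR_n = 0.75 × 372 × 314.16 × 6 × 1 = 525.9 kN.
Bearing (14 mm plate, F_u = 450 MPa): end bolts L_c = 33 − 22/2 = 22, R_n = min(1.2×22×14×450, 2.4×20×14×450) = 166.32 kN/bolt; interior L_c = 64 − 22 = 42, R_n = 302.4 kN/bolt. φR_n = 0.75 × (2×166.32 + 4×302.4) = 1156.7 kN.
Tension rupture (net): A_n = (115 − 2×24)×14 = 938 mm² (U = 1.0, A_e = A_n). φR_n = 0.75 × 450 × 938 = 316.6 kN.
Governing: min(525.9, 1156.7, 316.6) = 316.6 kN → net-section rupture.

316.6 kN (net-section rupture governs)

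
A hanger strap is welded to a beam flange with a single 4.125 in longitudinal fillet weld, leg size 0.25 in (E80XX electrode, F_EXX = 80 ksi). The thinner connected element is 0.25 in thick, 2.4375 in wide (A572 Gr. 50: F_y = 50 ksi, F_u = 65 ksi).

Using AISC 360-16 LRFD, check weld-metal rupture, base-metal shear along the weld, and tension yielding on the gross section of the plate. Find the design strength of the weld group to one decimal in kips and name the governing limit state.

26.2 kips (weld metal governs)

Weld metal: throat = 0.707×0.25 = 0.17675 in, L = 4.125 in. φR_n = 0.75 × 0.6 × 80 × 0.17675 × 4.125 = 26.2 kips.
Base metal shear (0.25 in plate): yield φR_n = 1.0×0.6×50×0.25×4.125 = 30.9 kips; rupture φR_n = 0.75×0.6×65×0.25×4.125 = 30.2 kips; take 30.2 kips (rupture).
Tension yield (gross): A_g = 2.4375×0.25 = 0.60938 in². φR_n = 0.90 × 50 × 0.60938 = 27.4 kips.
Governing: min(26.2, 30.2, 27.4) = 26.2 kips → weld metal.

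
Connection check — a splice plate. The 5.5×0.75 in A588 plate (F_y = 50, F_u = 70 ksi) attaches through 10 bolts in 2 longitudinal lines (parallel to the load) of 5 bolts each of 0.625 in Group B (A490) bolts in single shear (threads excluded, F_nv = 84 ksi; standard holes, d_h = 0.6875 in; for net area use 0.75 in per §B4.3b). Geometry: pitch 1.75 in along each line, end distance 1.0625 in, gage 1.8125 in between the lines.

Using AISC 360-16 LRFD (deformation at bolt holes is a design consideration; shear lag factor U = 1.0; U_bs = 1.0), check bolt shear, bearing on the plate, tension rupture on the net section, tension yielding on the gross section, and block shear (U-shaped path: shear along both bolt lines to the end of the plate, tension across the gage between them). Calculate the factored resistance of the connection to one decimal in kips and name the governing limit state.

157.5 kips (net-section rupture governs)

Bolt shear: A_b = π(0.625)²/4 = 0.3068 in². φR_n = 0.75 × 84 × 0.3068 × 10 × 1 = 193.3 kips.
Bearing (0.75 in plate, F_u = 70 ksi): end bolts L_c = 1.0625 − 0.6875/2 = 0.71875, R_n = min(1.2×0.71875×0.75×70, 2.4×0.625×0.75×70) = 45.281 kips/bolt; interior L_c = 1.75 − 0.6875 = 1.0625, R_n = 66.938 kips/bolt. φR_n = 0.75 × (2×45.281 + 8×66.938) = 469.5 kips.
Tension rupture (net): A_n = (5.5 − 2×0.75)×0.75 = 3 in² (U = 1.0, A_e = A_n). φR_n = 0.75 × 70 × 3 = 157.5 kips.
Tension yield (gross): A_g = 5.5×0.75 = 4.125 in². φR_n = 0.90 × 50 × 4.125 = 185.6 kips.
Block shear: shear path 2×[1.0625+4×1.75] = 2×8.0625 in, A_gv = 12.094, A_nv = 2×(8.0625 − 4.5×0.75)×0.75 = 7.0313 in²; tension across gage: (1.8125 − 1×0.75)×0.75 = 0.79688 in². R_n = min(0.6×70×7.0313, 0.6×50×12.094) + 1.0×70×0.79688 = min(295.31, 362.82) + 55.782 = 351.09 kips. φR_n = 0.75 × 351.09 = 263.3 kips.
Governing: min(193.3, 469.5, 157.5, 185.6, 263.3) = 157.5 kips → net-section rupture.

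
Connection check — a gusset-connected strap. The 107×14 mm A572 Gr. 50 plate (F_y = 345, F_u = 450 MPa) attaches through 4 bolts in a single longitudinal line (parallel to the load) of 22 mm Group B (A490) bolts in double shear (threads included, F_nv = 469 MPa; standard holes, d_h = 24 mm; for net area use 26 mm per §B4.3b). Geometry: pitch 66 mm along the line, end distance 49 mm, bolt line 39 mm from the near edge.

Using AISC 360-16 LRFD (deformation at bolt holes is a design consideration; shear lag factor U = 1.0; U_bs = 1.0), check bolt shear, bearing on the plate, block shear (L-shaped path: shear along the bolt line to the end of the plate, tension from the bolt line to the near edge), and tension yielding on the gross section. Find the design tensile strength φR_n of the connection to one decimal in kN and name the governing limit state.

465.1 kN (gross-section yield governs)

Bolt shear: A_b = π(22)²/4 = 380.13 mm². φR_n = 0.75 × 469 × 380.13 × 4 × 2 = 1069.7 kN.
Bearing (14 mm plate, F_u = 450 MPa): end bolts L_c = 49 − 24/2 = 37, R_n = min(1.2×37×14×450, 2.4×22×14×450) = 279.72 kN/bolt; interior L_c = 66 − 24 = 42, R_n = 317.52 kN/bolt. φR_n = 0.75 × (1×279.72 + 3×317.52) = 924.2 kN.
Block shear: shear path 1×[49+3×66] = 1×247 mm, A_gv = 3458, A_nv = 1×(247 − 3.5×26)×14 = 2184 mm²; tension to near edge: (39 − 0.5×26)×14 = 364 mm². R_n = min(0.6×450×2184, 0.6×345×3458) + 1.0×450×364 = min(589.68, 715.81) + 163.8 = 753.48 kN. φR_n = 0.75 × 753.48 = 565.1 kN.
Tension yield (gross): A_g = 107×14 = 1498 mm². φR_n = 0.90 × 345 × 1498 = 465.1 kN.
Governing: min(1069.7, 924.2, 565.1, 465.1) = 465.1 kN → gross-section yield.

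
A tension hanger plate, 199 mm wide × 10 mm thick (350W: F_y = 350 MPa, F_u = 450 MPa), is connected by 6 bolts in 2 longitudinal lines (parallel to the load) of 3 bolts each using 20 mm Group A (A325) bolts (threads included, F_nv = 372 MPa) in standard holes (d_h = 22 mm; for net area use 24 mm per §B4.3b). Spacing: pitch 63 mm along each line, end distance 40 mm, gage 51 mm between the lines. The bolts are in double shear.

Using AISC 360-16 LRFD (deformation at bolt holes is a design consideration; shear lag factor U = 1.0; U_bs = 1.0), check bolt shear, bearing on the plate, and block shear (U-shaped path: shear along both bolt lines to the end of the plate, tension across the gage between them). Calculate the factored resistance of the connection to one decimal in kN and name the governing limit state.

Bolt shear: A_b = π(20)²/4 = 314.16 mm². φR_n = 0.75 × 372 × 314.16 × 6 × 2 = 1051.8 kN.
Bearing (10 mm plate, F_u = 450 MPa): end bolts L_c = 40 − 22/2 = 29, R_n = min(1.2×29×10×450, 2.4×20×10×450) = 156.6 kN/bolt; interior L_c = 63 − 22 = 41, R_n = 216 kN/bolt. φR_n = 0.75 × (2×156.6 + 4×216) = 882.9 kN.
Block shear: shear path 2×[40+2×63] = 2×166 mm, A_gv = 3320, A_nv = 2×(166 − 2.5×24)×10 = 2120 mm²; tension across gage: (51 − 1×24)×10 = 270 mm². R_n = min(0.6×450×2120, 0.6×350×3320) + 1.0×450×270 = min(572.4, 697.2) + 121.5 = 693.9 kN. φR_n = 0.75 × 693.9 = 520.4 kN.
Governing: min(1051.8, 882.9, 520.4) = 520.4 kN → block shear.

520.4 kN (block shear governs)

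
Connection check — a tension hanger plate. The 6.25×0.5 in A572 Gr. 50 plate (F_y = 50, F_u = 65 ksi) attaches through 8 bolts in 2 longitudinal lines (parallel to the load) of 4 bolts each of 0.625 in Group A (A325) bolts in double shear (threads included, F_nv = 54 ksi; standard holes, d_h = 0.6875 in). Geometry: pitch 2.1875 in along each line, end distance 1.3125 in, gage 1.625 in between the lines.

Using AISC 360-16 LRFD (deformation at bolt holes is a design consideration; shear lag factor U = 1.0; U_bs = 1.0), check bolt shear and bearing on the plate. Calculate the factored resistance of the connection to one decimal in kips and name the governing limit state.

Bolt shear: A_b = π(0.625)²/4 = 0.3068 in². φR_n = 0.75 × 54 × 0.3068 × 8 × 2 = 198.8 kips.
Bearing (0.5 in plate, F_u = 65 ksi): end bolts L_c = 1.3125 − 0.6875/2 = 0.96875, R_n = min(1.2×0.96875×0.5×65, 2.4×0.625×0.5×65) = 37.781 kips/bolt; interior L_c = 2.1875 − 0.6875 = 1.5, R_n = 48.75 kips/bolt. φR_n = 0.75 × (2×37.781 + 6×48.75) = 276.0 kips.
Governing: min(198.8, 276.0) = 198.8 kips → bolt shear.

198.8 kips (bolt shear governs)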